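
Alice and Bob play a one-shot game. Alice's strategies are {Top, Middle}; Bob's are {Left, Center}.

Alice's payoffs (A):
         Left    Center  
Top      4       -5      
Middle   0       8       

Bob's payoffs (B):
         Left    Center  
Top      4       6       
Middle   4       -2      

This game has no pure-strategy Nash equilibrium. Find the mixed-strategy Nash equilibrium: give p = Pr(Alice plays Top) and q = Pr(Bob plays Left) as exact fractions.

p = 3/4, q = 13/17

Each player's mixing probability is pinned down by making the *other* player indifferent.
Bob indifferent between Left and Center: p·4 + (1−p)·4 = p·6 + (1−p)·(-2) ⟹ 4 + 0p = (-2) + 8p ⟹ p = 3/4.
Alice indifferent between Top and Middle: q·4 + (1−q)·(-5) = q·0 + (1−q)·8 ⟹ (-5) + 9q = 8 + (-8)q ⟹ q = 13/17.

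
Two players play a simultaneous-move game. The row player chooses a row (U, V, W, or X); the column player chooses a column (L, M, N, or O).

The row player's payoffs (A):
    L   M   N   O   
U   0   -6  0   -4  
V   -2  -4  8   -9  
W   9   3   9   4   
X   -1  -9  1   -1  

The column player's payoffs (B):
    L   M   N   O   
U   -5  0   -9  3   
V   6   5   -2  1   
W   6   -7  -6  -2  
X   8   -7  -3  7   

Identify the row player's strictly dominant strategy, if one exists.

A strategy is strictly dominant if it gives the row player a strictly higher payoff than every other strategy, against every choice by the opponent.
W strictly dominates: vs L: 9 > each of {0, -2, -1}; vs M: 3 > each of {-6, -4, -9}; vs N: 9 > each of {0, 8, 1}; vs O: 4 > each of {-4, -9, -1}.

W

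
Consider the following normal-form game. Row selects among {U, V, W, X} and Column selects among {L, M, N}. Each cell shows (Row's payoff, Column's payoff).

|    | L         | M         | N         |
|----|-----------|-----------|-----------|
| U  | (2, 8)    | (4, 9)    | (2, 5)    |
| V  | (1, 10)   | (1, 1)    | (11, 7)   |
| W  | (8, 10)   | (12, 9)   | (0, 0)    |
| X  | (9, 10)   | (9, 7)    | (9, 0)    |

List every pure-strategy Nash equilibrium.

Check mutual best responses: a cell is a NE iff neither player can gain by unilaterally deviating.
Row's best responses — vs L: X (payoff 9); vs M: W (payoff 12); vs N: V (payoff 11).
Column's best responses — vs U: M (payoff 9); vs V: L (payoff 10); vs W: L (payoff 10); vs X: L (payoff 10).
The only mutual best response is (X, L); neither player gains by switching there.

(X, L)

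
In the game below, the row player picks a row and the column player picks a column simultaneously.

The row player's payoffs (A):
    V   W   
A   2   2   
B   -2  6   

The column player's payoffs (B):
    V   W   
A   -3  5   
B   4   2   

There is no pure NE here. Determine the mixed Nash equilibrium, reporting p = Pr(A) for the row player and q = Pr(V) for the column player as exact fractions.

p = 1/5, q = 1/2

Each player's mixing probability is pinned down by making the *other* player indifferent.
The column player indifferent between V and W: p·(-3) + (1−p)·4 = p·5 + (1−p)·2 ⟹ 4 + (-7)p = 2 + 3p ⟹ p = 1/5.
The row player indifferent between A and B: q·2 + (1−q)·2 = q·(-2) + (1−q)·6 ⟹ 2 + 0q = 6 + (-8)q ⟹ q = 1/2.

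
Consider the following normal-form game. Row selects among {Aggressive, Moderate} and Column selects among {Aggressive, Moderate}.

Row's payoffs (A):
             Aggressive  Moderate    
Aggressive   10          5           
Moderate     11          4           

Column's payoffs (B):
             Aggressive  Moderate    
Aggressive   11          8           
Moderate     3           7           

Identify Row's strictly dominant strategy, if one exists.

No strictly dominant strategy

A strategy is strictly dominant if it gives Row a strictly higher payoff than every other strategy, against every choice by the opponent.
Aggressive is not dominant: against Aggressive, Moderate gives 11 > 10.
Moderate is not dominant: against Moderate, Aggressive gives 5 > 4.
No single strategy is best against every opponent action.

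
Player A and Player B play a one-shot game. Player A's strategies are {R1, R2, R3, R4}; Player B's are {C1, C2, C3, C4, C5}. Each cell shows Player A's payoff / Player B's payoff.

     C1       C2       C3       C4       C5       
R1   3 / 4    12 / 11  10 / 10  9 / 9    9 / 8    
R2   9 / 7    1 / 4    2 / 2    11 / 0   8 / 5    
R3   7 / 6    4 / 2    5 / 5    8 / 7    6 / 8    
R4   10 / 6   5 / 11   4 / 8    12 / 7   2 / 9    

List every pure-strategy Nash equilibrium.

(R1, C2)

A profile is a Nash equilibrium when each player is best-responding to the other.
Player A's best responses — vs C1: R4 (payoff 10); vs C2: R1 (payoff 12); vs C3: R1 (payoff 10); vs C4: R4 (payoff 12); vs C5: R1 (payoff 9).
Player B's best responses — vs R1: C2 (payoff 11); vs R2: C1 (payoff 7); vs R3: C5 (payoff 8); vs R4: C2 (payoff 11).
The only mutual best response is (R1, C2); neither player gains by switching there.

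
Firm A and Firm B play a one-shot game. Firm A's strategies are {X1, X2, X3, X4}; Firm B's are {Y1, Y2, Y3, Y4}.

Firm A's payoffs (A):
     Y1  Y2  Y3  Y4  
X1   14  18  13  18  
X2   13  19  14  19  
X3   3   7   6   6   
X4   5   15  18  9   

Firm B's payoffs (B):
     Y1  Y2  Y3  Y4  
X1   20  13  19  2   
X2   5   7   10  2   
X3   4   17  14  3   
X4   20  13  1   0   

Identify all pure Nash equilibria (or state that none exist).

Find each player's best response to every opponent strategy; NE are the intersections.
Firm A's best responses — vs Y1: X1 (payoff 14); vs Y2: X2 (payoff 19); vs Y3: X4 (payoff 18); vs Y4: X2 (payoff 19).
Firm B's best responses — vs X1: Y1 (payoff 20); vs X2: Y3 (payoff 10); vs X3: Y2 (payoff 17); vs X4: Y1 (payoff 20).
The only mutual best response is (X1, Y1); neither player gains by switching there.

(X1, Y1)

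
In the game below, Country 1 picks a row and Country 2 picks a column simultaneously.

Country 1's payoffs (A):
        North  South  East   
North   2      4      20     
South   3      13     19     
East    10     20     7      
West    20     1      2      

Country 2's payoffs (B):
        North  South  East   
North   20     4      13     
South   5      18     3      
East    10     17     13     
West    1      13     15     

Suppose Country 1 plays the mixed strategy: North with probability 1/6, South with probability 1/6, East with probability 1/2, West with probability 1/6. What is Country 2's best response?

Country 2's best reply maximizes expected payoff against the mix.
North: (1/6)·20 + (1/6)·5 + (1/2)·10 + (1/6)·1 = 28/3
South: (1/6)·4 + (1/6)·18 + (1/2)·17 + (1/6)·13 = 43/3
East: (1/6)·13 + (1/6)·3 + (1/2)·13 + (1/6)·15 = 35/3
Highest expected payoff is 43/3, from South.

South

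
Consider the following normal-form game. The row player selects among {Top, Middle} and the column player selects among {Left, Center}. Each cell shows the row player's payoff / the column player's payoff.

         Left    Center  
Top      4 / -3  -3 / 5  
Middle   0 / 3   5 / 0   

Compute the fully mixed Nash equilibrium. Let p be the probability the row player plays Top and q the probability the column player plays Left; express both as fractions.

In a mixed NE each player is indifferent between their pure strategies, so the opponent's mix sets the indifference.
The column player indifferent between Left and Center: p·(-3) + (1−p)·3 = p·5 + (1−p)·0 ⟹ 3 + (-6)p = 0 + 5p ⟹ p = 3/11.
The row player indifferent between Top and Middle: q·4 + (1−q)·(-3) = q·0 + (1−q)·5 ⟹ (-3) + 7q = 5 + (-5)q ⟹ q = 2/3.

p = 3/11, q = 2/3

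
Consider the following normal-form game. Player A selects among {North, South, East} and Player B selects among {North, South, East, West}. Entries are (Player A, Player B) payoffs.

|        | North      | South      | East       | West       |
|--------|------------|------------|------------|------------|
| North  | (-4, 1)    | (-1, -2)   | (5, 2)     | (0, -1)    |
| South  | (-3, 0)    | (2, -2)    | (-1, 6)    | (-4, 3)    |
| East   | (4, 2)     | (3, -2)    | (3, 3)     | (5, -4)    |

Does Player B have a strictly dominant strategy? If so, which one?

A strategy is strictly dominant if it gives Player B a strictly higher payoff than every other strategy, against every choice by the opponent.
East strictly dominates: vs North: 2 > each of {1, -2, -1}; vs South: 6 > each of {0, -2, 3}; vs East: 3 > each of {2, -2, -4}.

East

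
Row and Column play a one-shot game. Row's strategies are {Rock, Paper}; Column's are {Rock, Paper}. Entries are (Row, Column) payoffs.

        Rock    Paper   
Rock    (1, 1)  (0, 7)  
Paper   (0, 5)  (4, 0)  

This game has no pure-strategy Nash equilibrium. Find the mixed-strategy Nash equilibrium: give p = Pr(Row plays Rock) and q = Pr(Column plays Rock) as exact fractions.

In a mixed NE each player is indifferent between their pure strategies, so the opponent's mix sets the indifference.
Column indifferent between Rock and Paper: p·1 + (1−p)·5 = p·7 + (1−p)·0 ⟹ 5 + (-4)p = 0 + 7p ⟹ p = 5/11.
Row indifferent between Rock and Paper: q·1 + (1−q)·0 = q·0 + (1−q)·4 ⟹ 0 + 1q = 4 + (-4)q ⟹ q = 4/5.

p = 5/11, q = 4/5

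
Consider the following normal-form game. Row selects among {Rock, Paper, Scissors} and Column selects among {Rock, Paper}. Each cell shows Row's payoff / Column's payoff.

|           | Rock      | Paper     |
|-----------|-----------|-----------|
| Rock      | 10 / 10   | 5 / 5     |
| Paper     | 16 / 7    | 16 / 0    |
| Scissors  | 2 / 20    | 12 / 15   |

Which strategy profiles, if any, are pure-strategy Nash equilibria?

A profile is a Nash equilibrium when each player is best-responding to the other.
Row's best responses — vs Rock: Paper (payoff 16); vs Paper: Paper (payoff 16).
Column's best responses — vs Rock: Rock (payoff 10); vs Paper: Rock (payoff 7); vs Scissors: Rock (payoff 20).
The only mutual best response is (Paper, Rock); neither player gains by switching there.

(Paper, Rock)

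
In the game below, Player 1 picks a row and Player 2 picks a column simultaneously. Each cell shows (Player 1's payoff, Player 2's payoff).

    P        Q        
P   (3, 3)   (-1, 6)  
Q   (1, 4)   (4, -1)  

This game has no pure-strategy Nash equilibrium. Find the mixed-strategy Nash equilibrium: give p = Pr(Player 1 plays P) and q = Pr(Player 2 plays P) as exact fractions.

p = 5/8, q = 5/7

Each player's mixing probability is pinned down by making the *other* player indifferent.
Player 2 indifferent between P and Q: p·3 + (1−p)·4 = p·6 + (1−p)·(-1) ⟹ 4 + (-1)p = (-1) + 7p ⟹ p = 5/8.
Player 1 indifferent between P and Q: q·3 + (1−q)·(-1) = q·1 + (1−q)·4 ⟹ (-1) + 4q = 4 + (-3)q ⟹ q = 5/7.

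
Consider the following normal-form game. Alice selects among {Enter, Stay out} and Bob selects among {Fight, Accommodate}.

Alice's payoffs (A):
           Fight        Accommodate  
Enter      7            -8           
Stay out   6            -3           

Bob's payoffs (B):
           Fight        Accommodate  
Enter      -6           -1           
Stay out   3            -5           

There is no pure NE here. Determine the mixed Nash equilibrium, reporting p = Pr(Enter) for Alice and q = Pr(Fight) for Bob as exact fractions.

Each player's mixing probability is pinned down by making the *other* player indifferent.
Bob indifferent between Fight and Accommodate: p·(-6) + (1−p)·3 = p·(-1) + (1−p)·(-5) ⟹ 3 + (-9)p = (-5) + 4p ⟹ p = 8/13.
Alice indifferent between Enter and Stay out: q·7 + (1−q)·(-8) = q·6 + (1−q)·(-3) ⟹ (-8) + 15q = (-3) + 9q ⟹ q = 5/6.

p = 8/13, q = 5/6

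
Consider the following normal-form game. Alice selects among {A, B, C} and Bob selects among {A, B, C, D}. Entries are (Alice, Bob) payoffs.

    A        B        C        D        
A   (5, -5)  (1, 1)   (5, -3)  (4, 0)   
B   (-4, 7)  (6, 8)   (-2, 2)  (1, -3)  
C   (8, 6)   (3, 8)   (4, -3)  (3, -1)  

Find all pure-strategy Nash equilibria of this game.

Find each player's best response to every opponent strategy; NE are the intersections.
Alice's best responses — vs A: C (payoff 8); vs B: B (payoff 6); vs C: A (payoff 5); vs D: A (payoff 4).
Bob's best responses — vs A: B (payoff 1); vs B: B (payoff 8); vs C: B (payoff 8).
The only mutual best response is (B, B); neither player gains by switching there.

(B, B)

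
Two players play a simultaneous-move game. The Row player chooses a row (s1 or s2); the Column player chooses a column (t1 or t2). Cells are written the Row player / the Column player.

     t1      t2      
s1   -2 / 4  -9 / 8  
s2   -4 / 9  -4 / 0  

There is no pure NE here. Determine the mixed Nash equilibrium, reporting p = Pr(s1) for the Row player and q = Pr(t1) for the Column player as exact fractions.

Each player's mixing probability is pinned down by making the *other* player indifferent.
The Column player indifferent between t1 and t2: p·4 + (1−p)·9 = p·8 + (1−p)·0 ⟹ 9 + (-5)p = 0 + 8p ⟹ p = 9/13.
The Row player indifferent between s1 and s2: q·(-2) + (1−q)·(-9) = q·(-4) + (1−q)·(-4) ⟹ (-9) + 7q = (-4) + 0q ⟹ q = 5/7.

p = 9/13, q = 5/7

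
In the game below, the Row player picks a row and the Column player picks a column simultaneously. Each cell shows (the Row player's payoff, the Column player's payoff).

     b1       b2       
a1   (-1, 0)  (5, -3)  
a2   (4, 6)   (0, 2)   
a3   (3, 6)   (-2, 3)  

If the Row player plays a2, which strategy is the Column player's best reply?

b1

With the Row player fixed at a2, the Column player's payoffs are: b1 → 6, b2 → 2.
The maximum is 6, achieved by b1.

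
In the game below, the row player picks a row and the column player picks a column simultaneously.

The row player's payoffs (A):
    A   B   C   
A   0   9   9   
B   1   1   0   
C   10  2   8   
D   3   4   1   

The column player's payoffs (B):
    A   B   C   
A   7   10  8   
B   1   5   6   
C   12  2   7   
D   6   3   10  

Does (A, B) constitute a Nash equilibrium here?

Holding the column player at B: the row player gets 9 from A, versus 1 from B, 2 from C, 4 from D. No profitable deviation for the row player.
Holding the row player at A: the column player gets 10 from B, versus 7 from A, 8 from C. No profitable deviation for the column player either.

Yes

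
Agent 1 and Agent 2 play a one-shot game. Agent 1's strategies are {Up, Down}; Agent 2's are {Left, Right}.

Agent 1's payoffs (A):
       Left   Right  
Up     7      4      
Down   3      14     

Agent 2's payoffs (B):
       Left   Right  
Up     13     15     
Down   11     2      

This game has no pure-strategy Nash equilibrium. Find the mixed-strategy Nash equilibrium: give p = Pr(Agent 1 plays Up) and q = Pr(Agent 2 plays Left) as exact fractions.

p = 9/11, q = 5/7

Each player's mixing probability is pinned down by making the *other* player indifferent.
Agent 2 indifferent between Left and Right: p·13 + (1−p)·11 = p·15 + (1−p)·2 ⟹ 11 + 2p = 2 + 13p ⟹ p = 9/11.
Agent 1 indifferent between Up and Down: q·7 + (1−q)·4 = q·3 + (1−q)·14 ⟹ 4 + 3q = 14 + (-11)q ⟹ q = 5/7.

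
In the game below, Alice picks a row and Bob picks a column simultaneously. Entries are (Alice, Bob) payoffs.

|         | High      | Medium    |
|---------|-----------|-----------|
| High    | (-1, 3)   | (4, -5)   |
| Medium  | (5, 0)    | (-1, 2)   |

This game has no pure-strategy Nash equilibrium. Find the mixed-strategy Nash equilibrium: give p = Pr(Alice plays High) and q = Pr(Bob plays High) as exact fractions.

In a mixed NE each player is indifferent between their pure strategies, so the opponent's mix sets the indifference.
Bob indifferent between High and Medium: p·3 + (1−p)·0 = p·(-5) + (1−p)·2 ⟹ 0 + 3p = 2 + (-7)p ⟹ p = 1/5.
Alice indifferent between High and Medium: q·(-1) + (1−q)·4 = q·5 + (1−q)·(-1) ⟹ 4 + (-5)q = (-1) + 6q ⟹ q = 5/11.

p = 1/5, q = 5/11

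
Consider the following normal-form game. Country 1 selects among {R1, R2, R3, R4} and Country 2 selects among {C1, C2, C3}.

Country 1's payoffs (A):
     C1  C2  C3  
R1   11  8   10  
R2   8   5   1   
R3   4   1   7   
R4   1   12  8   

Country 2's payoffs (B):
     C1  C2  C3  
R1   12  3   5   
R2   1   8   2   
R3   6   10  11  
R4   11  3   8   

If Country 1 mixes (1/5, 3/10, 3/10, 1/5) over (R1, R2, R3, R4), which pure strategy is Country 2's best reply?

Country 2's best reply maximizes expected payoff against the mix.
C1: (1/5)·12 + (3/10)·1 + (3/10)·6 + (1/5)·11 = 67/10
C2: (1/5)·3 + (3/10)·8 + (3/10)·10 + (1/5)·3 = 33/5
C3: (1/5)·5 + (3/10)·2 + (3/10)·11 + (1/5)·8 = 13/2
Highest expected payoff is 67/10, from C1.

C1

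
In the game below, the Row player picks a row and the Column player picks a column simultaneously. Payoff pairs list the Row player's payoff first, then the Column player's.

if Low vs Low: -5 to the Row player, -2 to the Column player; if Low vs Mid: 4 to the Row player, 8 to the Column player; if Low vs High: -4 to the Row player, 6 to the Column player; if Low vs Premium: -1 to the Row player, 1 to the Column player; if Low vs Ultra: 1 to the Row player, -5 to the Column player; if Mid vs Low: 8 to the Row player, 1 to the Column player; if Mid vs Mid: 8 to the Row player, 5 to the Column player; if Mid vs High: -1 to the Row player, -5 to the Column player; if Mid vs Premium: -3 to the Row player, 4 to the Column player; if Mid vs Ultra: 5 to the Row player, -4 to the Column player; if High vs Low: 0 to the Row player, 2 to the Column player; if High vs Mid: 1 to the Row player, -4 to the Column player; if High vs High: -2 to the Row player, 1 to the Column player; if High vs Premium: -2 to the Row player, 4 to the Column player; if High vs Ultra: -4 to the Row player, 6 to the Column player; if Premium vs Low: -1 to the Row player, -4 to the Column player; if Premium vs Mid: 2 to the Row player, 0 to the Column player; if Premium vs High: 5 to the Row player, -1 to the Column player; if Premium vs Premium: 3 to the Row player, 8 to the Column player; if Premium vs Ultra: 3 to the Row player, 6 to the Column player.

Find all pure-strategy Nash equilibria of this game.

Find each player's best response to every opponent strategy; NE are the intersections.
The Row player's best responses — vs Low: Mid (payoff 8); vs Mid: Mid (payoff 8); vs High: Premium (payoff 5); vs Premium: Premium (payoff 3); vs Ultra: Mid (payoff 5).
The Column player's best responses — vs Low: Mid (payoff 8); vs Mid: Mid (payoff 5); vs High: Ultra (payoff 6); vs Premium: Premium (payoff 8).
Mutual best responses occur at (Mid, Mid) and (Premium, Premium); at each, neither player gains by switching.

(Mid, Mid) and (Premium, Premium)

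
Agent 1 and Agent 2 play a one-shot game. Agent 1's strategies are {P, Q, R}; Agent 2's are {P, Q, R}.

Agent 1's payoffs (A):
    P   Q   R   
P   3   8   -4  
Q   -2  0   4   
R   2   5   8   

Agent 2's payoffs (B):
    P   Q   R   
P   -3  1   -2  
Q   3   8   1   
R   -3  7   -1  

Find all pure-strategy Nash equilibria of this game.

A profile is a Nash equilibrium when each player is best-responding to the other.
Agent 1's best responses — vs P: P (payoff 3); vs Q: P (payoff 8); vs R: R (payoff 8).
Agent 2's best responses — vs P: Q (payoff 1); vs Q: Q (payoff 8); vs R: Q (payoff 7).
The only mutual best response is (P, Q); neither player gains by switching there.

(P, Q)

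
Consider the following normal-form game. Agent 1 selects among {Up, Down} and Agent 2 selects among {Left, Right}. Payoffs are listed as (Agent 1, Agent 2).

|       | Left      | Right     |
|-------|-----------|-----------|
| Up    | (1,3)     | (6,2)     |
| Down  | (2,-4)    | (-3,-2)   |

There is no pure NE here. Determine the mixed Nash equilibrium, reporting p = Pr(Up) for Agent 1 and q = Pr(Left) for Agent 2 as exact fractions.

Each player's mixing probability is pinned down by making the *other* player indifferent.
Agent 2 indifferent between Left and Right: p·3 + (1−p)·(-4) = p·2 + (1−p)·(-2) ⟹ (-4) + 7p = (-2) + 4p ⟹ p = 2/3.
Agent 1 indifferent between Up and Down: q·1 + (1−q)·6 = q·2 + (1−q)·(-3) ⟹ 6 + (-5)q = (-3) + 5q ⟹ q = 9/10.

p = 2/3, q = 9/10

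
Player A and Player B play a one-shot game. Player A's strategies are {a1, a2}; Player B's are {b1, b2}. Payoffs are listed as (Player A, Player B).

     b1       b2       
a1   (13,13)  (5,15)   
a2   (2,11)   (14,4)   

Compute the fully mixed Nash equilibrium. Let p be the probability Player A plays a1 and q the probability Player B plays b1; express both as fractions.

p = 7/9, q = 9/20

In a mixed NE each player is indifferent between their pure strategies, so the opponent's mix sets the indifference.
Player B indifferent between b1 and b2: p·13 + (1−p)·11 = p·15 + (1−p)·4 ⟹ 11 + 2p = 4 + 11p ⟹ p = 7/9.
Player A indifferent between a1 and a2: q·13 + (1−q)·5 = q·2 + (1−q)·14 ⟹ 5 + 8q = 14 + (-12)q ⟹ q = 9/20.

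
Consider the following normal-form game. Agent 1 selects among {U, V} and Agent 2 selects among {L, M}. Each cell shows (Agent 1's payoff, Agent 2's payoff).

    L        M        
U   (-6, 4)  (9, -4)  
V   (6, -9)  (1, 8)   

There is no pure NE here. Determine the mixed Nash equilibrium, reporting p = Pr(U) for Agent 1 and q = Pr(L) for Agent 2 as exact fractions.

p = 17/25, q = 2/5

In a mixed NE each player is indifferent between their pure strategies, so the opponent's mix sets the indifference.
Agent 2 indifferent between L and M: p·4 + (1−p)·(-9) = p·(-4) + (1−p)·8 ⟹ (-9) + 13p = 8 + (-12)p ⟹ p = 17/25.
Agent 1 indifferent between U and V: q·(-6) + (1−q)·9 = q·6 + (1−q)·1 ⟹ 9 + (-15)q = 1 + 5q ⟹ q = 2/5.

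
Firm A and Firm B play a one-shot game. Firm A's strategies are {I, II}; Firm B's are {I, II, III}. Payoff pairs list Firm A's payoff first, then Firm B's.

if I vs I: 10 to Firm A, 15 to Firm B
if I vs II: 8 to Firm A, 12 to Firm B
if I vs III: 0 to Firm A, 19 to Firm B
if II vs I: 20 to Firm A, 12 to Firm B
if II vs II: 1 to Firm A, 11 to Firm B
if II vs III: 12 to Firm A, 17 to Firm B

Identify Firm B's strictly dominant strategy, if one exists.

III

Check whether one of Firm B's strategies beats all alternatives regardless of what the opponent does.
III strictly dominates: vs I: 19 > each of {15, 12}; vs II: 17 > each of {12, 11}.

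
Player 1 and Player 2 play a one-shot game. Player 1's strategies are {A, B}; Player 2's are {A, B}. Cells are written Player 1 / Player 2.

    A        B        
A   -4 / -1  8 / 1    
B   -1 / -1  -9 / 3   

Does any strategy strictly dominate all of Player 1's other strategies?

None

Check whether one of Player 1's strategies beats all alternatives regardless of what the opponent does.
A is not dominant: against A, B gives -1 > -4.
B is not dominant: against B, A gives 8 > -9.
No single strategy is best against every opponent action.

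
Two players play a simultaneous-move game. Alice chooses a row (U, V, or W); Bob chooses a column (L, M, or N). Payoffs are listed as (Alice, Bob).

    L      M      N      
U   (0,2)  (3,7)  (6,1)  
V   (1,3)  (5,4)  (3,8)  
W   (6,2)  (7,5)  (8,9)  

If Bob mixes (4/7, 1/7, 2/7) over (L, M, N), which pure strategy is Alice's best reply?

Alice's best reply maximizes expected payoff against the mix.
U: (4/7)·0 + (1/7)·3 + (2/7)·6 = 15/7
V: (4/7)·1 + (1/7)·5 + (2/7)·3 = 15/7
W: (4/7)·6 + (1/7)·7 + (2/7)·8 = 47/7
Highest expected payoff is 47/7, from W.

W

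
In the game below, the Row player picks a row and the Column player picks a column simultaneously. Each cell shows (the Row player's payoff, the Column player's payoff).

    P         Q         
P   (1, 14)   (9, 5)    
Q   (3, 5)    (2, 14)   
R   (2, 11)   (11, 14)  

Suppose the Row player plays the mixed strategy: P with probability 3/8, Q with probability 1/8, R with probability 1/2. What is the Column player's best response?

P

The Column player's best reply maximizes expected payoff against the mix.
P: (3/8)·14 + (1/8)·5 + (1/2)·11 = 91/8
Q: (3/8)·5 + (1/8)·14 + (1/2)·14 = 85/8
Highest expected payoff is 91/8, from P.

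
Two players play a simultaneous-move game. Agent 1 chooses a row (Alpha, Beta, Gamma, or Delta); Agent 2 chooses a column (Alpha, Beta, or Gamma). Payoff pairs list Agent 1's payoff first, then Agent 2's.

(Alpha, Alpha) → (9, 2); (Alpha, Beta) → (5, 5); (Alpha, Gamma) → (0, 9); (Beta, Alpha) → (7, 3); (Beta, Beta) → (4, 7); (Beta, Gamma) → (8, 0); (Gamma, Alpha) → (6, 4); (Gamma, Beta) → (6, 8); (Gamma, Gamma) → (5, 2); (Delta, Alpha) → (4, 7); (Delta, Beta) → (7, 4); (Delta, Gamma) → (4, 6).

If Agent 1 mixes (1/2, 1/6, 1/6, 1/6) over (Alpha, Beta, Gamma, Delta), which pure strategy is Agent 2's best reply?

Agent 2's best reply maximizes expected payoff against the mix.
Alpha: (1/2)·2 + (1/6)·3 + (1/6)·4 + (1/6)·7 = 10/3
Beta: (1/2)·5 + (1/6)·7 + (1/6)·8 + (1/6)·4 = 17/3
Gamma: (1/2)·9 + (1/6)·0 + (1/6)·2 + (1/6)·6 = 35/6
Highest expected payoff is 35/6, from Gamma.

Gamma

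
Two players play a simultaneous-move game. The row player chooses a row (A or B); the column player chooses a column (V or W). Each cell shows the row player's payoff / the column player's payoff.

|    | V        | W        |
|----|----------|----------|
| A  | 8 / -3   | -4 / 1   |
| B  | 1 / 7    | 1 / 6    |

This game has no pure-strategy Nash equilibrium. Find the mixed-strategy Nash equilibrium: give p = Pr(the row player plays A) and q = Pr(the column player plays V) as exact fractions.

p = 1/5, q = 5/12

In a mixed NE each player is indifferent between their pure strategies, so the opponent's mix sets the indifference.
The column player indifferent between V and W: p·(-3) + (1−p)·7 = p·1 + (1−p)·6 ⟹ 7 + (-10)p = 6 + (-5)p ⟹ p = 1/5.
The row player indifferent between A and B: q·8 + (1−q)·(-4) = q·1 + (1−q)·1 ⟹ (-4) + 12q = 1 + 0q ⟹ q = 5/12.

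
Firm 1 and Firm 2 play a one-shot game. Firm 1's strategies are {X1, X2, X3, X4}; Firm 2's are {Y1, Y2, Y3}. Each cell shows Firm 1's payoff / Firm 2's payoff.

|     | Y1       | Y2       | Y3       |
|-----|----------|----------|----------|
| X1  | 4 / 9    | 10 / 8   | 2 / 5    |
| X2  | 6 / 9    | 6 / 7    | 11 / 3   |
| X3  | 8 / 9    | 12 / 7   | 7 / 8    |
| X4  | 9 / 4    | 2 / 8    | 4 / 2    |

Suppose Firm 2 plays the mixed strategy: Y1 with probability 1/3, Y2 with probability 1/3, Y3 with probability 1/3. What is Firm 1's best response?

X3

Firm 1's best reply maximizes expected payoff against the mix.
X1: (1/3)·4 + (1/3)·10 + (1/3)·2 = 16/3
X2: (1/3)·6 + (1/3)·6 + (1/3)·11 = 23/3
X3: (1/3)·8 + (1/3)·12 + (1/3)·7 = 9
X4: (1/3)·9 + (1/3)·2 + (1/3)·4 = 5
Highest expected payoff is 9, from X3.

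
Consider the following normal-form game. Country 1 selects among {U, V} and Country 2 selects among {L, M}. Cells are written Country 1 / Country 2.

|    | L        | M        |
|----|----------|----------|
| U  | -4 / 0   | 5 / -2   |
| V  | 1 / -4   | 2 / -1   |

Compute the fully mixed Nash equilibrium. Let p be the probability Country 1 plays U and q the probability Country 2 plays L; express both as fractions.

p = 3/5, q = 3/8

In a mixed NE each player is indifferent between their pure strategies, so the opponent's mix sets the indifference.
Country 2 indifferent between L and M: p·0 + (1−p)·(-4) = p·(-2) + (1−p)·(-1) ⟹ (-4) + 4p = (-1) + (-1)p ⟹ p = 3/5.
Country 1 indifferent between U and V: q·(-4) + (1−q)·5 = q·1 + (1−q)·2 ⟹ 5 + (-9)q = 2 + (-1)q ⟹ q = 3/8.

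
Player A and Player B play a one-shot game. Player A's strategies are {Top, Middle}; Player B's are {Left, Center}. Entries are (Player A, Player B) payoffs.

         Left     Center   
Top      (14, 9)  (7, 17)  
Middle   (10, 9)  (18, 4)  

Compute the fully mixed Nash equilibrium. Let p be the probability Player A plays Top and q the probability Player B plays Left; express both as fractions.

Each player's mixing probability is pinned down by making the *other* player indifferent.
Player B indifferent between Left and Center: p·9 + (1−p)·9 = p·17 + (1−p)·4 ⟹ 9 + 0p = 4 + 13p ⟹ p = 5/13.
Player A indifferent between Top and Middle: q·14 + (1−q)·7 = q·10 + (1−q)·18 ⟹ 7 + 7q = 18 + (-8)q ⟹ q = 11/15.

p = 5/13, q = 11/15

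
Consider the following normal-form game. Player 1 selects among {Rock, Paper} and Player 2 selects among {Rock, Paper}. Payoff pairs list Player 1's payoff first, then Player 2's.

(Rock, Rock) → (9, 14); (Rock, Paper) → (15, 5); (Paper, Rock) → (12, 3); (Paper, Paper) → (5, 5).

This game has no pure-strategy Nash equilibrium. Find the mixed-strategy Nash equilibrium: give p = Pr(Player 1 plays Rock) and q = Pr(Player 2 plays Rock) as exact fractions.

p = 2/11, q = 10/13

Each player's mixing probability is pinned down by making the *other* player indifferent.
Player 2 indifferent between Rock and Paper: p·14 + (1−p)·3 = p·5 + (1−p)·5 ⟹ 3 + 11p = 5 + 0p ⟹ p = 2/11.
Player 1 indifferent between Rock and Paper: q·9 + (1−q)·15 = q·12 + (1−q)·5 ⟹ 15 + (-6)q = 5 + 7q ⟹ q = 10/13.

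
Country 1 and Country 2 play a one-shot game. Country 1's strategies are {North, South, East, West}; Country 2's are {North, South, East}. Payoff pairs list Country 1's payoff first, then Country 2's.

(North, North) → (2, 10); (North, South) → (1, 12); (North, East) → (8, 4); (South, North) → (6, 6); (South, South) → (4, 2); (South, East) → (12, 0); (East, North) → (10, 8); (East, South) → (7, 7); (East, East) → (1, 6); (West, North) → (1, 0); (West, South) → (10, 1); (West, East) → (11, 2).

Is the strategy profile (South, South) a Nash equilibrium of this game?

No

Holding Country 2 at South: Country 1 gets 4 from South but could get 10 by switching to West. Country 1 has a profitable deviation.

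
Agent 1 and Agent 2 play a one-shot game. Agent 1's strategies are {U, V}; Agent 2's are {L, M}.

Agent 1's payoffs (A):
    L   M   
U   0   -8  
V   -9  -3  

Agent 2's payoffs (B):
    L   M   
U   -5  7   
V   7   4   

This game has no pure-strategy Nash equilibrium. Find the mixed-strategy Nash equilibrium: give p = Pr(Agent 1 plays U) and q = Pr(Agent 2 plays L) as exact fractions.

In a mixed NE each player is indifferent between their pure strategies, so the opponent's mix sets the indifference.
Agent 2 indifferent between L and M: p·(-5) + (1−p)·7 = p·7 + (1−p)·4 ⟹ 7 + (-12)p = 4 + 3p ⟹ p = 1/5.
Agent 1 indifferent between U and V: q·0 + (1−q)·(-8) = q·(-9) + (1−q)·(-3) ⟹ (-8) + 8q = (-3) + (-6)q ⟹ q = 5/14.

p = 1/5, q = 5/14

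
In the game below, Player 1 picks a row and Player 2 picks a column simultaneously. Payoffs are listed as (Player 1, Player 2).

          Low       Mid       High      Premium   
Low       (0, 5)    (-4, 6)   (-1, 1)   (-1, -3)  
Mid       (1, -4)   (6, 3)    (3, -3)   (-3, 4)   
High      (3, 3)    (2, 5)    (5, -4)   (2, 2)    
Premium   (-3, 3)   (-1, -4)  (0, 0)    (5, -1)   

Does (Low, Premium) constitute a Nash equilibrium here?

No

Holding Player 2 at Premium: Player 1 gets -1 from Low but could get 5 by switching to Premium. Player 1 has a profitable deviation.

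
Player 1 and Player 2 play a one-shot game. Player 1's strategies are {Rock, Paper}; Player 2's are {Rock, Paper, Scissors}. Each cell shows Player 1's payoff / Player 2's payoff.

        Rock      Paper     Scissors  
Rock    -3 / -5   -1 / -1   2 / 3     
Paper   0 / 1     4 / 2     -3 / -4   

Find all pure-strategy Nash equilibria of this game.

Check mutual best responses: a cell is a NE iff neither player can gain by unilaterally deviating.
Player 1's best responses — vs Rock: Paper (payoff 0); vs Paper: Paper (payoff 4); vs Scissors: Rock (payoff 2).
Player 2's best responses — vs Rock: Scissors (payoff 3); vs Paper: Paper (payoff 2).
Mutual best responses occur at (Rock, Scissors) and (Paper, Paper); at each, neither player gains by switching.

(Rock, Scissors) and (Paper, Paper)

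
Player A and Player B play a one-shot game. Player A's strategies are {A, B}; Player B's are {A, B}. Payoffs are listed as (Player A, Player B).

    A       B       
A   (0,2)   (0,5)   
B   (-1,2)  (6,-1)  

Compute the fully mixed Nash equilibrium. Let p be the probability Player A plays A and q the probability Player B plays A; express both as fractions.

Each player's mixing probability is pinned down by making the *other* player indifferent.
Player B indifferent between A and B: p·2 + (1−p)·2 = p·5 + (1−p)·(-1) ⟹ 2 + 0p = (-1) + 6p ⟹ p = 1/2.
Player A indifferent between A and B: q·0 + (1−q)·0 = q·(-1) + (1−q)·6 ⟹ 0 + 0q = 6 + (-7)q ⟹ q = 6/7.

p = 1/2, q = 6/7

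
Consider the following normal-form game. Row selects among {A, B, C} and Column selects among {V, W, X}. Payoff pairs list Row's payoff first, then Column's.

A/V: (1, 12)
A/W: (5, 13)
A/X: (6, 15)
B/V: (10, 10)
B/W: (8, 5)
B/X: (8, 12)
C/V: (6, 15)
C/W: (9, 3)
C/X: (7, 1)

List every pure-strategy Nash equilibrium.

Find each player's best response to every opponent strategy; NE are the intersections.
Row's best responses — vs V: B (payoff 10); vs W: C (payoff 9); vs X: B (payoff 8).
Column's best responses — vs A: X (payoff 15); vs B: X (payoff 12); vs C: V (payoff 15).
The only mutual best response is (B, X); neither player gains by switching there.

(B, X)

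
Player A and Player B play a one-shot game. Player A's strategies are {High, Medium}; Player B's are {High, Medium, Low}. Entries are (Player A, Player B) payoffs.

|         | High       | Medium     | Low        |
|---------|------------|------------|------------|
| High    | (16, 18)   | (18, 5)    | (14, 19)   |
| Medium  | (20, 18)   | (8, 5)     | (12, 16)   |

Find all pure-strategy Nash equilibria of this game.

A profile is a Nash equilibrium when each player is best-responding to the other.
Player A's best responses — vs High: Medium (payoff 20); vs Medium: High (payoff 18); vs Low: High (payoff 14).
Player B's best responses — vs High: Low (payoff 19); vs Medium: High (payoff 18).
Mutual best responses occur at (High, Low) and (Medium, High); at each, neither player gains by switching.

(High, Low) and (Medium, High)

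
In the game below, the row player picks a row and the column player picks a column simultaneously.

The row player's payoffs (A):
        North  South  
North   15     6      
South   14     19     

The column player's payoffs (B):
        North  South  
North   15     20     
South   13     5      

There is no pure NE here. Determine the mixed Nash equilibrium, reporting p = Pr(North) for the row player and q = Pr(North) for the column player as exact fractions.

In a mixed NE each player is indifferent between their pure strategies, so the opponent's mix sets the indifference.
The column player indifferent between North and South: p·15 + (1−p)·13 = p·20 + (1−p)·5 ⟹ 13 + 2p = 5 + 15p ⟹ p = 8/13.
The row player indifferent between North and South: q·15 + (1−q)·6 = q·14 + (1−q)·19 ⟹ 6 + 9q = 19 + (-5)q ⟹ q = 13/14.

p = 8/13, q = 13/14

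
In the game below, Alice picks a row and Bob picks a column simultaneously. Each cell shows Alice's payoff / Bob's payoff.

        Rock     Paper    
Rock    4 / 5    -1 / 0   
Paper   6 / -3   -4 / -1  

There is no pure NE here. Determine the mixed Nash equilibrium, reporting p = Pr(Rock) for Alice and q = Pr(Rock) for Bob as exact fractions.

p = 2/7, q = 3/5

In a mixed NE each player is indifferent between their pure strategies, so the opponent's mix sets the indifference.
Bob indifferent between Rock and Paper: p·5 + (1−p)·(-3) = p·0 + (1−p)·(-1) ⟹ (-3) + 8p = (-1) + 1p ⟹ p = 2/7.
Alice indifferent between Rock and Paper: q·4 + (1−q)·(-1) = q·6 + (1−q)·(-4) ⟹ (-1) + 5q = (-4) + 10q ⟹ q = 3/5.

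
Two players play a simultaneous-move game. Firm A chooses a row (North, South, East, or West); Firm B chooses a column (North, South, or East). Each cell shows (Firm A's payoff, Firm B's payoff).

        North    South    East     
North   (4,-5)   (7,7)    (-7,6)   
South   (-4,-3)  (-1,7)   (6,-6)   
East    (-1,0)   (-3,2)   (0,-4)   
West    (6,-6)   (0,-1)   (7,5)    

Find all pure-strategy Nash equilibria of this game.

A profile is a Nash equilibrium when each player is best-responding to the other.
Firm A's best responses — vs North: West (payoff 6); vs South: North (payoff 7); vs East: West (payoff 7).
Firm B's best responses — vs North: South (payoff 7); vs South: South (payoff 7); vs East: South (payoff 2); vs West: East (payoff 5).
Mutual best responses occur at (North, South) and (West, East); at each, neither player gains by switching.

(North, South) and (West, East)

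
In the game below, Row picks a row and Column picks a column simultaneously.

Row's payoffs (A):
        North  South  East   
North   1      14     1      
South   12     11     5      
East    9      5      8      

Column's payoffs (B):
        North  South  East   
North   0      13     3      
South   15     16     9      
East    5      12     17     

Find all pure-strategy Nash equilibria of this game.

(North, South) and (East, East)

A profile is a Nash equilibrium when each player is best-responding to the other.
Row's best responses — vs North: South (payoff 12); vs South: North (payoff 14); vs East: East (payoff 8).
Column's best responses — vs North: South (payoff 13); vs South: South (payoff 16); vs East: East (payoff 17).
Mutual best responses occur at (North, South) and (East, East); at each, neither player gains by switching.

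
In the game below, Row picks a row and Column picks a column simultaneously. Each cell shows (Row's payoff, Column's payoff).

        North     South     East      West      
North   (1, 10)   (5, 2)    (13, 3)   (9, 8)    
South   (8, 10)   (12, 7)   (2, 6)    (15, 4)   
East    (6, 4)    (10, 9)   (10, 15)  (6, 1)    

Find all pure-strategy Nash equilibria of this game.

Find each player's best response to every opponent strategy; NE are the intersections.
Row's best responses — vs North: South (payoff 8); vs South: South (payoff 12); vs East: North (payoff 13); vs West: South (payoff 15).
Column's best responses — vs North: North (payoff 10); vs South: North (payoff 10); vs East: East (payoff 15).
The only mutual best response is (South, North); neither player gains by switching there.

(South, North)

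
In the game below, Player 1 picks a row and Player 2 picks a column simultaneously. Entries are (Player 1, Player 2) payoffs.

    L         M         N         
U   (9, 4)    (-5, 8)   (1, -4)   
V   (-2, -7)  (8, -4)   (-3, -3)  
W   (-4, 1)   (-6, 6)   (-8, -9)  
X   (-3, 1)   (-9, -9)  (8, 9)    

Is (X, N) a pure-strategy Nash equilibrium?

Yes

Holding Player 2 at N: Player 1 gets 8 from X, versus 1 from U, -3 from V, -8 from W. No profitable deviation for Player 1.
Holding Player 1 at X: Player 2 gets 9 from N, versus 1 from L, -9 from M. No profitable deviation for Player 2 either.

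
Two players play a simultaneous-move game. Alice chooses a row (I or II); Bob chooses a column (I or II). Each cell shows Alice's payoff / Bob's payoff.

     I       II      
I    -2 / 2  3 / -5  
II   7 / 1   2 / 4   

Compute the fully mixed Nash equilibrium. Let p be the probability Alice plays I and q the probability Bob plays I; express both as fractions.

p = 3/10, q = 1/10

In a mixed NE each player is indifferent between their pure strategies, so the opponent's mix sets the indifference.
Bob indifferent between I and II: p·2 + (1−p)·1 = p·(-5) + (1−p)·4 ⟹ 1 + 1p = 4 + (-9)p ⟹ p = 3/10.
Alice indifferent between I and II: q·(-2) + (1−q)·3 = q·7 + (1−q)·2 ⟹ 3 + (-5)q = 2 + 5q ⟹ q = 1/10.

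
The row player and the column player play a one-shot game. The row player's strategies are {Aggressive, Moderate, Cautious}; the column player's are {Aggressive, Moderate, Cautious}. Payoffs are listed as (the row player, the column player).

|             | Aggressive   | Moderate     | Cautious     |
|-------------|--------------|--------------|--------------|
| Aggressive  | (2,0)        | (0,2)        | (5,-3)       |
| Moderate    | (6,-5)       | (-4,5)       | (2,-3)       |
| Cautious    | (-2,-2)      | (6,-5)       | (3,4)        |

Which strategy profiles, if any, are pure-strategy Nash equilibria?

No pure-strategy Nash equilibrium

Find each player's best response to every opponent strategy; NE are the intersections.
The row player's best responses — vs Aggressive: Moderate (payoff 6); vs Moderate: Cautious (payoff 6); vs Cautious: Aggressive (payoff 5).
The column player's best responses — vs Aggressive: Moderate (payoff 2); vs Moderate: Moderate (payoff 5); vs Cautious: Cautious (payoff 4).
No cell has both players best-responding. For instance, the row player's best reply to Aggressive is Moderate, but against Moderate the column player prefers Moderate over Aggressive.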